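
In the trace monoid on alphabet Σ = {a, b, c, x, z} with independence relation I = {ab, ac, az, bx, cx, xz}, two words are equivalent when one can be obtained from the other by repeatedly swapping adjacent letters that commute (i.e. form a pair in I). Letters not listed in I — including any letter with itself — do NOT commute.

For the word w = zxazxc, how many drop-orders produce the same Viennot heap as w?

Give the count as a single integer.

20

0(z) covers ∅
1(x) covers ∅
2(a) covers 1:x
3(z) covers 0:z
4(x) covers 2:a
5(c) covers 3:z
floor of heap: 0:z, 1:x
completions by unplaced set U, small U first (add the entries for U minus each lowest piece of U):
  |U|=1: {4}:1  {5}:1
  |U|=2: {2,4}:1  {3,5}:1  {4,5}:2
  |U|=3: {0,3,5}:1  {1,2,4}:1  {2,4,5}:3  {3,4,5}:3
  |U|=4: {0,3,4,5}:4  {1,2,4,5}:4  {2,3,4,5}:6
  start at 0(z): 10
  start at 1(x): 10
sum over floor = 20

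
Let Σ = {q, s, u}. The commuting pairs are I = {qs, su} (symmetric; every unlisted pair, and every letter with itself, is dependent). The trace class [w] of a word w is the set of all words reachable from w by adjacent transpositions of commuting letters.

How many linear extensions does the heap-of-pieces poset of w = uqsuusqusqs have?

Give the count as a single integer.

0(u) covers ∅
1(q) covers 0:u
2(s) covers ∅
3(u) covers 1:q
4(u) covers 3:u
5(s) covers 2:s
6(q) covers 4:u
7(u) covers 6:q
8(s) covers 5:s
9(q) covers 7:u
10(s) covers 8:s
floor of heap: 0:u, 2:s
completions by unplaced set U, small U first (add the entries for U minus each lowest piece of U):
  |U|=1: {9}:1  {10}:1
  |U|=2: {7,9}:1  {8,10}:1  {9,10}:2
  |U|=3: {5,8,10}:1  {6,7,9}:1  {7,9,10}:3  {8,9,10}:3
  |U|=4: {2,5,8,10}:1  {4,6,7,9}:1  {5,8,9,10}:4  {6,7,9,10}:4  {7,8,9,10}:6
  |U|=5: {2,5,8,9,10}:5  {3,4,6,7,9}:1  {4,6,7,9,10}:5  {5,7,8,9,10}:10  {6,7,8,9,10}:10
  |U|=6: {1,3,4,6,7,9}:1  {2,5,7,8,9,10}:15  {3,4,6,7,9,10}:6  {4,6,7,8,9,10}:15  {5,6,7,8,9,10}:20
  |U|=7: {0,1,3,4,6,7,9}:1  {1,3,4,6,7,9,10}:7  {2,5,6,7,8,9,10}:35  {3,4,6,7,8,9,10}:21  {4,5,6,7,8,9,10}:35
  |U|=8: {0,1,3,4,6,7,9,10}:8  {1,3,4,6,7,8,9,10}:28  {2,4,5,6,7,8,9,10}:70  {3,4,5,6,7,8,9,10}:56
  |U|=9: {0,1,3,4,6,7,8,9,10}:36  {1,3,4,5,6,7,8,9,10}:84  {2,3,4,5,6,7,8,9,10}:126
  start at 0(u): 210
  start at 2(s): 120
sum over floor = 330

330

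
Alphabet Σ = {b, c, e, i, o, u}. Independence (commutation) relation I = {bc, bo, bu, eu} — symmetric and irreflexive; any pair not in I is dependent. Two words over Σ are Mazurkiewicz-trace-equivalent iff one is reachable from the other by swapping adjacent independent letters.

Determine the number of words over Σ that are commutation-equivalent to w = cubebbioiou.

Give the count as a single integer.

9

piece 0:c — minimal
piece 1:u rests on {0:c}
piece 2:b — minimal
piece 3:e rests on {0:c, 2:b}
piece 4:b rests on {3:e}
piece 5:b rests on {4:b}
piece 6:i rests on {1:u, 5:b}
piece 7:o rests on {6:i}
piece 8:i rests on {7:o}
piece 9:o rests on {8:i}
piece 10:u rests on {9:o}
minimal pieces: {0:c, 2:b}
ways to finish when only these pieces remain (= sum over removing one remaining piece with nothing left below it):
  1 left: {10}→1
  2 left: {9,10}→1
  3 left: {8,9,10}→1
  4 left: {7,8,9,10}→1
  5 left: {6,7,8,9,10}→1
  6 left: {1,6,7,8,9,10}→1  {5,6,7,8,9,10}→1
  7 left: {1,5,6,7,8,9,10}→2  {4,5,6,7,8,9,10}→1
  8 left: {1,4,5,6,7,8,9,10}→3  {3,4,5,6,7,8,9,10}→1
  9 left: {1,3,4,5,6,7,8,9,10}→4  {2,3,4,5,6,7,8,9,10}→1
  placing 0:c first → 5 extensions
  placing 2:b first → 4 extensions
total linear extensions = 9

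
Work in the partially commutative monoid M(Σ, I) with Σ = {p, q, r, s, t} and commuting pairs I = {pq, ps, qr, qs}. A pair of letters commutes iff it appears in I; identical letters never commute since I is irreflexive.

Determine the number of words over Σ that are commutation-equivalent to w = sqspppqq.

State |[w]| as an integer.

drop 0:s onto floor
drop 1:q onto floor
drop 2:s onto {0:s}
drop 3:p onto floor
drop 4:p onto {3:p}
drop 5:p onto {4:p}
drop 6:q onto {1:q}
drop 7:q onto {6:q}
ground layer = {0:s, 1:q, 3:p}
drop-orders for the pieces not yet dropped (sum over which currently-grounded one goes next):
  1 to go: {2} 1  {5} 1  {7} 1
  2 to go: {0,2} 1  {2,5} 2  {2,7} 2  {4,5} 1  {5,7} 2  {6,7} 1
  3 to go: {0,2,5} 3  {0,2,7} 3  {1,6,7} 1  {2,4,5} 3  {2,5,7} 6  {2,6,7} 3  {3,4,5} 1  {4,5,7} 3  {5,6,7} 3
  4 to go: {0,2,4,5} 6  {0,2,5,7} 12  {0,2,6,7} 6  {1,2,6,7} 4  {1,5,6,7} 4  {2,3,4,5} 4  {2,4,5,7} 12  {2,5,6,7} 12  {3,4,5,7} 4  {4,5,6,7} 6
  5 to go: {0,1,2,6,7} 10  {0,2,3,4,5} 10  {0,2,4,5,7} 30  {0,2,5,6,7} 30  {1,2,5,6,7} 20  {1,4,5,6,7} 10  {2,3,4,5,7} 20  {2,4,5,6,7} 30  {3,4,5,6,7} 10
  6 to go: {0,1,2,5,6,7} 60  {0,2,3,4,5,7} 60  {0,2,4,5,6,7} 90  {1,2,4,5,6,7} 60  {1,3,4,5,6,7} 20  {2,3,4,5,6,7} 60
  if 0:s drops first: 140 orders
  if 1:q drops first: 210 orders
  if 3:p drops first: 210 orders
heap linearizations: 560

560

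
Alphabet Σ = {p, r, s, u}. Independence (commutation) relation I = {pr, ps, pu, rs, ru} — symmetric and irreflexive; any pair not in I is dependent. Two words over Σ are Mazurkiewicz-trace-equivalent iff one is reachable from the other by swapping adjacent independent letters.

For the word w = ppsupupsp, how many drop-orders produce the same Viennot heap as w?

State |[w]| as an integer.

126

#0=p has no predecessor
#1=p depends on [0:p]
#2=s has no predecessor
#3=u depends on [2:s]
#4=p depends on [1:p]
#5=u depends on [3:u]
#6=p depends on [4:p]
#7=s depends on [5:u]
#8=p depends on [6:p]
sources: [0:p, 2:s]
N(rest) = Σ N(rest − s) over sources s of rest; N(one piece) = 1:
  size 1 → [7]=1  [8]=1
  size 2 → [5,7]=1  [6,8]=1  [7,8]=2
  size 3 → [3,5,7]=1  [4,6,8]=1  [5,7,8]=3  [6,7,8]=3
  size 4 → [1,4,6,8]=1  [2,3,5,7]=1  [3,5,7,8]=4  [4,6,7,8]=4  [5,6,7,8]=6
  size 5 → [0,1,4,6,8]=1  [1,4,6,7,8]=5  [2,3,5,7,8]=5  [3,5,6,7,8]=10  [4,5,6,7,8]=10
  size 6 → [0,1,4,6,7,8]=6  [1,4,5,6,7,8]=15  [2,3,5,6,7,8]=15  [3,4,5,6,7,8]=20
  size 7 → [0,1,4,5,6,7,8]=21  [1,3,4,5,6,7,8]=35  [2,3,4,5,6,7,8]=35
  first=0(p) contributes 70
  first=2(s) contributes 56
|[w]| = 126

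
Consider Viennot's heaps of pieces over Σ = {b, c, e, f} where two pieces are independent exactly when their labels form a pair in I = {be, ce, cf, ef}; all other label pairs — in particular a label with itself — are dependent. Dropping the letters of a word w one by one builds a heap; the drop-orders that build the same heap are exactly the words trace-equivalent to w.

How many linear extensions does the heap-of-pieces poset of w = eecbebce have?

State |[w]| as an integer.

drop 0:e onto floor
drop 1:e onto {0:e}
drop 2:c onto floor
drop 3:b onto {2:c}
drop 4:e onto {1:e}
drop 5:b onto {3:b}
drop 6:c onto {5:b}
drop 7:e onto {4:e}
ground layer = {0:e, 2:c}
drop-orders for the pieces not yet dropped (sum over which currently-grounded one goes next):
  1 to go: {6} 1  {7} 1
  2 to go: {4,7} 1  {5,6} 1  {6,7} 2
  3 to go: {1,4,7} 1  {3,5,6} 1  {4,6,7} 3  {5,6,7} 3
  4 to go: {0,1,4,7} 1  {1,4,6,7} 4  {2,3,5,6} 1  {3,5,6,7} 4  {4,5,6,7} 6
  5 to go: {0,1,4,6,7} 5  {1,4,5,6,7} 10  {2,3,5,6,7} 5  {3,4,5,6,7} 10
  6 to go: {0,1,4,5,6,7} 15  {1,3,4,5,6,7} 20  {2,3,4,5,6,7} 15
  if 0:e drops first: 35 orders
  if 2:c drops first: 35 orders
heap linearizations: 70

70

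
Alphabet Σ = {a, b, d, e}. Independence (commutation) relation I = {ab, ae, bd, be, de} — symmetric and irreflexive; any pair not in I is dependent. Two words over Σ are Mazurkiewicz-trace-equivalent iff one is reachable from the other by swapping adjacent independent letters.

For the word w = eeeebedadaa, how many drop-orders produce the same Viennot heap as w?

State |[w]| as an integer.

2772

#0=e has no predecessor
#1=e depends on [0:e]
#2=e depends on [1:e]
#3=e depends on [2:e]
#4=b has no predecessor
#5=e depends on [3:e]
#6=d has no predecessor
#7=a depends on [6:d]
#8=d depends on [7:a]
#9=a depends on [8:d]
#10=a depends on [9:a]
sources: [0:e, 4:b, 6:d]
N(rest) = Σ N(rest − s) over sources s of rest; N(one piece) = 1:
  size 1 → [4]=1  [5]=1  [10]=1
  size 2 → [3,5]=1  [4,5]=2  [4,10]=2  [5,10]=2  [9,10]=1
  size 3 → [2,3,5]=1  [3,4,5]=3  [3,5,10]=3  [4,5,10]=6  [4,9,10]=3  [5,9,10]=3  [8,9,10]=1
  size 4 → [1,2,3,5]=1  [2,3,4,5]=4  [2,3,5,10]=4  [3,4,5,10]=12  [3,5,9,10]=6  [4,5,9,10]=12  [4,8,9,10]=4  [5,8,9,10]=4  [7,8,9,10]=1
  size 5 → [0,1,2,3,5]=1  [1,2,3,4,5]=5  [1,2,3,5,10]=5  [2,3,4,5,10]=20  [2,3,5,9,10]=10  [3,4,5,9,10]=30  [3,5,8,9,10]=10  [4,5,8,9,10]=20  [4,7,8,9,10]=5  [5,7,8,9,10]=5  [6,7,8,9,10]=1
  size 6 → [0,1,2,3,4,5]=6  [0,1,2,3,5,10]=6  [1,2,3,4,5,10]=30  [1,2,3,5,9,10]=15  [2,3,4,5,9,10]=60  [2,3,5,8,9,10]=20  [3,4,5,8,9,10]=60  [3,5,7,8,9,10]=15  [4,5,7,8,9,10]=30  [4,6,7,8,9,10]=6  [5,6,7,8,9,10]=6
  size 7 → [0,1,2,3,4,5,10]=42  [0,1,2,3,5,9,10]=21  [1,2,3,4,5,9,10]=105  [1,2,3,5,8,9,10]=35  [2,3,4,5,8,9,10]=140  [2,3,5,7,8,9,10]=35  [3,4,5,7,8,9,10]=105  [3,5,6,7,8,9,10]=21  [4,5,6,7,8,9,10]=42
  size 8 → [0,1,2,3,4,5,9,10]=168  [0,1,2,3,5,8,9,10]=56  [1,2,3,4,5,8,9,10]=280  [1,2,3,5,7,8,9,10]=70  [2,3,4,5,7,8,9,10]=280  [2,3,5,6,7,8,9,10]=56  [3,4,5,6,7,8,9,10]=168
  size 9 → [0,1,2,3,4,5,8,9,10]=504  [0,1,2,3,5,7,8,9,10]=126  [1,2,3,4,5,7,8,9,10]=630  [1,2,3,5,6,7,8,9,10]=126  [2,3,4,5,6,7,8,9,10]=504
  first=0(e) contributes 1260
  first=4(b) contributes 252
  first=6(d) contributes 1260
|[w]| = 2772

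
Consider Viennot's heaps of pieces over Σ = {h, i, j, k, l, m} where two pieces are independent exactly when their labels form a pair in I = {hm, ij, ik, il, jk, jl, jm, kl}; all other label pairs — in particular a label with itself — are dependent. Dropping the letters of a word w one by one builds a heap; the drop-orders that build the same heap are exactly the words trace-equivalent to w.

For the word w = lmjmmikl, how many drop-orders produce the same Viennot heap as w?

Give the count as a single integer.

0(l) covers ∅
1(m) covers 0:l
2(j) covers ∅
3(m) covers 1:m
4(m) covers 3:m
5(i) covers 4:m
6(k) covers 4:m
7(l) covers 4:m
floor of heap: 0:l, 2:j
completions by unplaced set U, small U first (add the entries for U minus each lowest piece of U):
  |U|=1: {2}:1  {5}:1  {6}:1  {7}:1
  |U|=2: {2,5}:2  {2,6}:2  {2,7}:2  {5,6}:2  {5,7}:2  {6,7}:2
  |U|=3: {2,5,6}:6  {2,5,7}:6  {2,6,7}:6  {5,6,7}:6
  |U|=4: {2,5,6,7}:24  {4,5,6,7}:6
  |U|=5: {2,4,5,6,7}:30  {3,4,5,6,7}:6
  |U|=6: {1,3,4,5,6,7}:6  {2,3,4,5,6,7}:36
  start at 0(l): 42
  start at 2(j): 6
sum over floor = 48

48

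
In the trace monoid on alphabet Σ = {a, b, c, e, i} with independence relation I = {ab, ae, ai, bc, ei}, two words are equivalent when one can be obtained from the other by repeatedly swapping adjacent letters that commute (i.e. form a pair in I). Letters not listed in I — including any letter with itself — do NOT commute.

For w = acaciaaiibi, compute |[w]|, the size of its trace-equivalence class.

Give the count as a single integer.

#0=a has no predecessor
#1=c depends on [0:a]
#2=a depends on [1:c]
#3=c depends on [2:a]
#4=i depends on [3:c]
#5=a depends on [3:c]
#6=a depends on [5:a]
#7=i depends on [4:i]
#8=i depends on [7:i]
#9=b depends on [8:i]
#10=i depends on [9:b]
sources: [0:a]
N(rest) = Σ N(rest − s) over sources s of rest; N(one piece) = 1:
  size 1 → [6]=1  [10]=1
  size 2 → [5,6]=1  [6,10]=2  [9,10]=1
  size 3 → [5,6,10]=3  [6,9,10]=3  [8,9,10]=1
  size 4 → [5,6,9,10]=6  [6,8,9,10]=4  [7,8,9,10]=1
  size 5 → [4,7,8,9,10]=1  [5,6,8,9,10]=10  [6,7,8,9,10]=5
  size 6 → [4,6,7,8,9,10]=6  [5,6,7,8,9,10]=15
  size 7 → [4,5,6,7,8,9,10]=21
  size 8 → [3,4,5,6,7,8,9,10]=21
  size 9 → [2,3,4,5,6,7,8,9,10]=21
  first=0(a) contributes 21

21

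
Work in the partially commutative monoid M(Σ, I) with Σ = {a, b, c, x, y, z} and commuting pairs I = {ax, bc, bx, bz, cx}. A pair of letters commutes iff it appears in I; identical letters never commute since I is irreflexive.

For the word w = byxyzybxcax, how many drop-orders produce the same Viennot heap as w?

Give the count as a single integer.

20

piece 0:b — minimal
piece 1:y rests on {0:b}
piece 2:x rests on {1:y}
piece 3:y rests on {2:x}
piece 4:z rests on {3:y}
piece 5:y rests on {4:z}
piece 6:b rests on {5:y}
piece 7:x rests on {5:y}
piece 8:c rests on {5:y}
piece 9:a rests on {6:b, 8:c}
piece 10:x rests on {7:x}
minimal pieces: {0:b}
ways to finish when only these pieces remain (= sum over removing one remaining piece with nothing left below it):
  1 left: {9}→1  {10}→1
  2 left: {6,9}→1  {7,10}→1  {8,9}→1  {9,10}→2
  3 left: {6,8,9}→2  {6,9,10}→3  {7,9,10}→3  {8,9,10}→3
  4 left: {6,7,9,10}→6  {6,8,9,10}→8  {7,8,9,10}→6
  5 left: {6,7,8,9,10}→20
  6 left: {5,6,7,8,9,10}→20
  7 left: {4,5,6,7,8,9,10}→20
  8 left: {3,4,5,6,7,8,9,10}→20
  9 left: {2,3,4,5,6,7,8,9,10}→20
  placing 0:b first → 20 extensions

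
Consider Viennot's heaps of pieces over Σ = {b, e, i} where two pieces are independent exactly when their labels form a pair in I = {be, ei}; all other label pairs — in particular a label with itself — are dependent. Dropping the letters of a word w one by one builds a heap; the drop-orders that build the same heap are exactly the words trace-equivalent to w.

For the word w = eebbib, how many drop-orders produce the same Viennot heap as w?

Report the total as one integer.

piece 0:e — minimal
piece 1:e rests on {0:e}
piece 2:b — minimal
piece 3:b rests on {2:b}
piece 4:i rests on {3:b}
piece 5:b rests on {4:i}
minimal pieces: {0:e, 2:b}
ways to finish when only these pieces remain (= sum over removing one remaining piece with nothing left below it):
  1 left: {1}→1  {5}→1
  2 left: {0,1}→1  {1,5}→2  {4,5}→1
  3 left: {0,1,5}→3  {1,4,5}→3  {3,4,5}→1
  4 left: {0,1,4,5}→6  {1,3,4,5}→4  {2,3,4,5}→1
  placing 0:e first → 5 extensions
  placing 2:b first → 10 extensions
total linear extensions = 15

15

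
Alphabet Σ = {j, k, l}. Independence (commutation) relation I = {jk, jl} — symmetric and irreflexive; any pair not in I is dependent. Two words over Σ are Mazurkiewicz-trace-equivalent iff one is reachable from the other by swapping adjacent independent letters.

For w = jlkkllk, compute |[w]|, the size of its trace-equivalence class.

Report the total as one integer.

7

#0=j has no predecessor
#1=l has no predecessor
#2=k depends on [1:l]
#3=k depends on [2:k]
#4=l depends on [3:k]
#5=l depends on [4:l]
#6=k depends on [5:l]
sources: [0:j, 1:l]
N(rest) = Σ N(rest − s) over sources s of rest; N(one piece) = 1:
  size 1 → [0]=1  [6]=1
  size 2 → [0,6]=2  [5,6]=1
  size 3 → [0,5,6]=3  [4,5,6]=1
  size 4 → [0,4,5,6]=4  [3,4,5,6]=1
  size 5 → [0,3,4,5,6]=5  [2,3,4,5,6]=1
  first=0(j) contributes 1
  first=1(l) contributes 6
|[w]| = 7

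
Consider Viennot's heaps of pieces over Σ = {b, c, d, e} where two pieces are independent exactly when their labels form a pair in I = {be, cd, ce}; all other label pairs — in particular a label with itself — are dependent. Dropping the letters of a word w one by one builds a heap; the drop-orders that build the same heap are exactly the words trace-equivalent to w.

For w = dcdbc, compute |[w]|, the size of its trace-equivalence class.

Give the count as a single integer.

piece 0:d — minimal
piece 1:c — minimal
piece 2:d rests on {0:d}
piece 3:b rests on {1:c, 2:d}
piece 4:c rests on {3:b}
minimal pieces: {0:d, 1:c}
ways to finish when only these pieces remain (= sum over removing one remaining piece with nothing left below it):
  1 left: {4}→1
  2 left: {3,4}→1
  3 left: {1,3,4}→1  {2,3,4}→1
  placing 0:d first → 2 extensions
  placing 1:c first → 1 extensions
total linear extensions = 3

3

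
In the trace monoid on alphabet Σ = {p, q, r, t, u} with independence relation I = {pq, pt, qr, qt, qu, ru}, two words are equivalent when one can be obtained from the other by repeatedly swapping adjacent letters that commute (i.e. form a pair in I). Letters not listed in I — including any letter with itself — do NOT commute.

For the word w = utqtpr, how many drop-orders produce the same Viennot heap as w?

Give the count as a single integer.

drop 0:u onto floor
drop 1:t onto {0:u}
drop 2:q onto floor
drop 3:t onto {1:t}
drop 4:p onto {0:u}
drop 5:r onto {3:t, 4:p}
ground layer = {0:u, 2:q}
drop-orders for the pieces not yet dropped (sum over which currently-grounded one goes next):
  1 to go: {2} 1  {5} 1
  2 to go: {2,5} 2  {3,5} 1  {4,5} 1
  3 to go: {1,3,5} 1  {2,3,5} 3  {2,4,5} 3  {3,4,5} 2
  4 to go: {1,2,3,5} 4  {1,3,4,5} 3  {2,3,4,5} 8
  if 0:u drops first: 15 orders
  if 2:q drops first: 3 orders
heap linearizations: 18

18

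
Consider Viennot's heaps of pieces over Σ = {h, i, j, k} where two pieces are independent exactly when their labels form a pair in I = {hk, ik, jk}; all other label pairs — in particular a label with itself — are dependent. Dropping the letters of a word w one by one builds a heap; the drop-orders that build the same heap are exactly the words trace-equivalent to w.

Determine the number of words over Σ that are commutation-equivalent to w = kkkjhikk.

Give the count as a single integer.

56

0(k) covers ∅
1(k) covers 0:k
2(k) covers 1:k
3(j) covers ∅
4(h) covers 3:j
5(i) covers 4:h
6(k) covers 2:k
7(k) covers 6:k
floor of heap: 0:k, 3:j
completions by unplaced set U, small U first (add the entries for U minus each lowest piece of U):
  |U|=1: {5}:1  {7}:1
  |U|=2: {4,5}:1  {5,7}:2  {6,7}:1
  |U|=3: {2,6,7}:1  {3,4,5}:1  {4,5,7}:3  {5,6,7}:3
  |U|=4: {1,2,6,7}:1  {2,5,6,7}:4  {3,4,5,7}:4  {4,5,6,7}:6
  |U|=5: {0,1,2,6,7}:1  {1,2,5,6,7}:5  {2,4,5,6,7}:10  {3,4,5,6,7}:10
  |U|=6: {0,1,2,5,6,7}:6  {1,2,4,5,6,7}:15  {2,3,4,5,6,7}:20
  start at 0(k): 35
  start at 3(j): 21
sum over floor = 56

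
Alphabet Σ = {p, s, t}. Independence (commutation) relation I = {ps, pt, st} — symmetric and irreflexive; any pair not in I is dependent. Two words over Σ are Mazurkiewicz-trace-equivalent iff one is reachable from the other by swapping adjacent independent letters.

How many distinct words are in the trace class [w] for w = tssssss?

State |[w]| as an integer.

drop 0:t onto floor
drop 1:s onto floor
drop 2:s onto {1:s}
drop 3:s onto {2:s}
drop 4:s onto {3:s}
drop 5:s onto {4:s}
drop 6:s onto {5:s}
ground layer = {0:t, 1:s}
drop-orders for the pieces not yet dropped (sum over which currently-grounded one goes next):
  1 to go: {0} 1  {6} 1
  2 to go: {0,6} 2  {5,6} 1
  3 to go: {0,5,6} 3  {4,5,6} 1
  4 to go: {0,4,5,6} 4  {3,4,5,6} 1
  5 to go: {0,3,4,5,6} 5  {2,3,4,5,6} 1
  if 0:t drops first: 1 orders
  if 1:s drops first: 6 orders
heap linearizations: 7

7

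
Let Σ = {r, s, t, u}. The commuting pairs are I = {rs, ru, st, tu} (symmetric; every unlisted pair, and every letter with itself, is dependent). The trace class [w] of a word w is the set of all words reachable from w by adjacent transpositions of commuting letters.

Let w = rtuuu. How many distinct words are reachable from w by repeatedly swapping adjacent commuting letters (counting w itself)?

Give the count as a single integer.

#0=r has no predecessor
#1=t depends on [0:r]
#2=u has no predecessor
#3=u depends on [2:u]
#4=u depends on [3:u]
sources: [0:r, 2:u]
N(rest) = Σ N(rest − s) over sources s of rest; N(one piece) = 1:
  size 1 → [1]=1  [4]=1
  size 2 → [0,1]=1  [1,4]=2  [3,4]=1
  size 3 → [0,1,4]=3  [1,3,4]=3  [2,3,4]=1
  first=0(r) contributes 4
  first=2(u) contributes 6
|[w]| = 10

10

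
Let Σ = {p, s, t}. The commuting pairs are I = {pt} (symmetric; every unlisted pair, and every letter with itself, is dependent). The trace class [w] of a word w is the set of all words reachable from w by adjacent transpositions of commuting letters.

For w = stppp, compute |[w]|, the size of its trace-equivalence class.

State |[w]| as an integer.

piece 0:s — minimal
piece 1:t rests on {0:s}
piece 2:p rests on {0:s}
piece 3:p rests on {2:p}
piece 4:p rests on {3:p}
minimal pieces: {0:s}
ways to finish when only these pieces remain (= sum over removing one remaining piece with nothing left below it):
  1 left: {1}→1  {4}→1
  2 left: {1,4}→2  {3,4}→1
  3 left: {1,3,4}→3  {2,3,4}→1
  placing 0:s first → 4 extensions

4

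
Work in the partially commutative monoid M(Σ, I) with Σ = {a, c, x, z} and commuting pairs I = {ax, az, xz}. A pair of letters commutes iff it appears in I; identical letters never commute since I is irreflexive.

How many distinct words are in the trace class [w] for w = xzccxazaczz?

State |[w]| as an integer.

24

drop 0:x onto floor
drop 1:z onto floor
drop 2:c onto {0:x, 1:z}
drop 3:c onto {2:c}
drop 4:x onto {3:c}
drop 5:a onto {3:c}
drop 6:z onto {3:c}
drop 7:a onto {5:a}
drop 8:c onto {4:x, 6:z, 7:a}
drop 9:z onto {8:c}
drop 10:z onto {9:z}
ground layer = {0:x, 1:z}
drop-orders for the pieces not yet dropped (sum over which currently-grounded one goes next):
  1 to go: {10} 1
  2 to go: {9,10} 1
  3 to go: {8,9,10} 1
  4 to go: {4,8,9,10} 1  {6,8,9,10} 1  {7,8,9,10} 1
  5 to go: {4,6,8,9,10} 2  {4,7,8,9,10} 2  {5,7,8,9,10} 1  {6,7,8,9,10} 2
  6 to go: {4,5,7,8,9,10} 3  {4,6,7,8,9,10} 6  {5,6,7,8,9,10} 3
  7 to go: {4,5,6,7,8,9,10} 12
  8 to go: {3,4,5,6,7,8,9,10} 12
  9 to go: {2,3,4,5,6,7,8,9,10} 12
  if 0:x drops first: 12 orders
  if 1:z drops first: 12 orders
heap linearizations: 24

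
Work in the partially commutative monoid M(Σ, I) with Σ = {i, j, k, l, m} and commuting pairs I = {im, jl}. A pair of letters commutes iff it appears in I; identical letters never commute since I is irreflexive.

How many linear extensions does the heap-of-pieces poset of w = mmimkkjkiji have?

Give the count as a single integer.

4

0(m) covers ∅
1(m) covers 0:m
2(i) covers ∅
3(m) covers 1:m
4(k) covers 2:i, 3:m
5(k) covers 4:k
6(j) covers 5:k
7(k) covers 6:j
8(i) covers 7:k
9(j) covers 8:i
10(i) covers 9:j
floor of heap: 0:m, 2:i
completions by unplaced set U, small U first (add the entries for U minus each lowest piece of U):
  |U|=1: {10}:1
  |U|=2: {9,10}:1
  |U|=3: {8,9,10}:1
  |U|=4: {7,8,9,10}:1
  |U|=5: {6,7,8,9,10}:1
  |U|=6: {5,6,7,8,9,10}:1
  |U|=7: {4,5,6,7,8,9,10}:1
  |U|=8: {2,4,5,6,7,8,9,10}:1  {3,4,5,6,7,8,9,10}:1
  |U|=9: {1,3,4,5,6,7,8,9,10}:1  {2,3,4,5,6,7,8,9,10}:2
  start at 0(m): 3
  start at 2(i): 1
sum over floor = 4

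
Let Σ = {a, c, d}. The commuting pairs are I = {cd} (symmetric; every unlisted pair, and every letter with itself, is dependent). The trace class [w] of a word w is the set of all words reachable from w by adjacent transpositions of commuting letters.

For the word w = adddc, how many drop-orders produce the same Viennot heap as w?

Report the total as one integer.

4

#0=a has no predecessor
#1=d depends on [0:a]
#2=d depends on [1:d]
#3=d depends on [2:d]
#4=c depends on [0:a]
sources: [0:a]
N(rest) = Σ N(rest − s) over sources s of rest; N(one piece) = 1:
  size 1 → [3]=1  [4]=1
  size 2 → [2,3]=1  [3,4]=2
  size 3 → [1,2,3]=1  [2,3,4]=3
  first=0(a) contributes 4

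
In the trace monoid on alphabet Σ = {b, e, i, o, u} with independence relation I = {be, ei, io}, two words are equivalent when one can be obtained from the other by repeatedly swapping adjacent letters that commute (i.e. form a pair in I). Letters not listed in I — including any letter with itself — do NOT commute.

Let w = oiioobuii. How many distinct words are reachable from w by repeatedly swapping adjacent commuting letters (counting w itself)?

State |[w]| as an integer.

10

#0=o has no predecessor
#1=i has no predecessor
#2=i depends on [1:i]
#3=o depends on [0:o]
#4=o depends on [3:o]
#5=b depends on [2:i, 4:o]
#6=u depends on [5:b]
#7=i depends on [6:u]
#8=i depends on [7:i]
sources: [0:o, 1:i]
N(rest) = Σ N(rest − s) over sources s of rest; N(one piece) = 1:
  size 1 → [8]=1
  size 2 → [7,8]=1
  size 3 → [6,7,8]=1
  size 4 → [5,6,7,8]=1
  size 5 → [2,5,6,7,8]=1  [4,5,6,7,8]=1
  size 6 → [1,2,5,6,7,8]=1  [2,4,5,6,7,8]=2  [3,4,5,6,7,8]=1
  size 7 → [0,3,4,5,6,7,8]=1  [1,2,4,5,6,7,8]=3  [2,3,4,5,6,7,8]=3
  first=0(o) contributes 6
  first=1(i) contributes 4
|[w]| = 10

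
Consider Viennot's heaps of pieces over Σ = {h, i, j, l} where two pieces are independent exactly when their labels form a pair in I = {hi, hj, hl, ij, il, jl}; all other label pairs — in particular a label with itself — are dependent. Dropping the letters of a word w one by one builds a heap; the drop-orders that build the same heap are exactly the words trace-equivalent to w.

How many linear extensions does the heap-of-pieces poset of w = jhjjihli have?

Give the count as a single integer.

1680

drop 0:j onto floor
drop 1:h onto floor
drop 2:j onto {0:j}
drop 3:j onto {2:j}
drop 4:i onto floor
drop 5:h onto {1:h}
drop 6:l onto floor
drop 7:i onto {4:i}
ground layer = {0:j, 1:h, 4:i, 6:l}
drop-orders for the pieces not yet dropped (sum over which currently-grounded one goes next):
  1 to go: {3} 1  {5} 1  {6} 1  {7} 1
  2 to go: {1,5} 1  {2,3} 1  {3,5} 2  {3,6} 2  {3,7} 2  {4,7} 1  {5,6} 2  {5,7} 2  {6,7} 2
  3 to go: {0,2,3} 1  {1,3,5} 3  {1,5,6} 3  {1,5,7} 3  {2,3,5} 3  {2,3,6} 3  {2,3,7} 3  {3,4,7} 3  {3,5,6} 6  {3,5,7} 6  {3,6,7} 6  {4,5,7} 3  {4,6,7} 3  {5,6,7} 6
  4 to go: {0,2,3,5} 4  {0,2,3,6} 4  {0,2,3,7} 4  {1,2,3,5} 6  {1,3,5,6} 12  {1,3,5,7} 12  {1,4,5,7} 6  {1,5,6,7} 12  {2,3,4,7} 6  {2,3,5,6} 12  {2,3,5,7} 12  {2,3,6,7} 12  {3,4,5,7} 12  {3,4,6,7} 12  {3,5,6,7} 24  {4,5,6,7} 12
  5 to go: {0,1,2,3,5} 10  {0,2,3,4,7} 10  {0,2,3,5,6} 20  {0,2,3,5,7} 20  {0,2,3,6,7} 20  {1,2,3,5,6} 30  {1,2,3,5,7} 30  {1,3,4,5,7} 30  {1,3,5,6,7} 60  {1,4,5,6,7} 30  {2,3,4,5,7} 30  {2,3,4,6,7} 30  {2,3,5,6,7} 60  {3,4,5,6,7} 60
  6 to go: {0,1,2,3,5,6} 60  {0,1,2,3,5,7} 60  {0,2,3,4,5,7} 60  {0,2,3,4,6,7} 60  {0,2,3,5,6,7} 120  {1,2,3,4,5,7} 90  {1,2,3,5,6,7} 180  {1,3,4,5,6,7} 180  {2,3,4,5,6,7} 180
  if 0:j drops first: 630 orders
  if 1:h drops first: 420 orders
  if 4:i drops first: 420 orders
  if 6:l drops first: 210 orders
heap linearizations: 1680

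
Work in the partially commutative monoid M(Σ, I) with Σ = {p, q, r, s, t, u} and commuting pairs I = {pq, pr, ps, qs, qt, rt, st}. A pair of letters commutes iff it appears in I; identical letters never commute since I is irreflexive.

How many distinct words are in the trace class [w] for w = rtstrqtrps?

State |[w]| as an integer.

#0=r has no predecessor
#1=t has no predecessor
#2=s depends on [0:r]
#3=t depends on [1:t]
#4=r depends on [2:s]
#5=q depends on [4:r]
#6=t depends on [3:t]
#7=r depends on [5:q]
#8=p depends on [6:t]
#9=s depends on [7:r]
sources: [0:r, 1:t]
N(rest) = Σ N(rest − s) over sources s of rest; N(one piece) = 1:
  size 1 → [8]=1  [9]=1
  size 2 → [6,8]=1  [7,9]=1  [8,9]=2
  size 3 → [3,6,8]=1  [5,7,9]=1  [6,8,9]=3  [7,8,9]=3
  size 4 → [1,3,6,8]=1  [3,6,8,9]=4  [4,5,7,9]=1  [5,7,8,9]=4  [6,7,8,9]=6
  size 5 → [1,3,6,8,9]=5  [2,4,5,7,9]=1  [3,6,7,8,9]=10  [4,5,7,8,9]=5  [5,6,7,8,9]=10
  size 6 → [0,2,4,5,7,9]=1  [1,3,6,7,8,9]=15  [2,4,5,7,8,9]=6  [3,5,6,7,8,9]=20  [4,5,6,7,8,9]=15
  size 7 → [0,2,4,5,7,8,9]=7  [1,3,5,6,7,8,9]=35  [2,4,5,6,7,8,9]=21  [3,4,5,6,7,8,9]=35
  size 8 → [0,2,4,5,6,7,8,9]=28  [1,3,4,5,6,7,8,9]=70  [2,3,4,5,6,7,8,9]=56
  first=0(r) contributes 126
  first=1(t) contributes 84
|[w]| = 210

210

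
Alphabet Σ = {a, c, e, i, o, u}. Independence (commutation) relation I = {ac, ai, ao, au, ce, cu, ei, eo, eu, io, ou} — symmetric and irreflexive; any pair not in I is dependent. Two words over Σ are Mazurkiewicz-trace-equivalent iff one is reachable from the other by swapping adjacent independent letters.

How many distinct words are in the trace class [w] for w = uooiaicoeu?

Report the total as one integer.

0(u) covers ∅
1(o) covers ∅
2(o) covers 1:o
3(i) covers 0:u
4(a) covers ∅
5(i) covers 3:i
6(c) covers 2:o, 5:i
7(o) covers 6:c
8(e) covers 4:a
9(u) covers 5:i
floor of heap: 0:u, 1:o, 4:a
completions by unplaced set U, small U first (add the entries for U minus each lowest piece of U):
  |U|=1: {7}:1  {8}:1  {9}:1
  |U|=2: {4,8}:1  {6,7}:1  {7,8}:2  {7,9}:2  {8,9}:2
  |U|=3: {2,6,7}:1  {4,7,8}:3  {4,8,9}:3  {6,7,8}:3  {6,7,9}:3  {7,8,9}:6
  |U|=4: {1,2,6,7}:1  {2,6,7,8}:4  {2,6,7,9}:4  {4,6,7,8}:6  {4,7,8,9}:12  {5,6,7,9}:3  {6,7,8,9}:12
  |U|=5: {1,2,6,7,8}:5  {1,2,6,7,9}:5  {2,4,6,7,8}:10  {2,5,6,7,9}:7  {2,6,7,8,9}:20  {3,5,6,7,9}:3  {4,6,7,8,9}:30  {5,6,7,8,9}:15
  |U|=6: {0,3,5,6,7,9}:3  {1,2,4,6,7,8}:15  {1,2,5,6,7,9}:12  {1,2,6,7,8,9}:30  {2,3,5,6,7,9}:10  {2,4,6,7,8,9}:60  {2,5,6,7,8,9}:42  {3,5,6,7,8,9}:18  {4,5,6,7,8,9}:45
  |U|=7: {0,2,3,5,6,7,9}:13  {0,3,5,6,7,8,9}:21  {1,2,3,5,6,7,9}:22  {1,2,4,6,7,8,9}:105  {1,2,5,6,7,8,9}:84  {2,3,5,6,7,8,9}:70  {2,4,5,6,7,8,9}:147  {3,4,5,6,7,8,9}:63
  |U|=8: {0,1,2,3,5,6,7,9}:35  {0,2,3,5,6,7,8,9}:104  {0,3,4,5,6,7,8,9}:84  {1,2,3,5,6,7,8,9}:176  {1,2,4,5,6,7,8,9}:336  {2,3,4,5,6,7,8,9}:280
  start at 0(u): 792
  start at 1(o): 468
  start at 4(a): 315
sum over floor = 1575

1575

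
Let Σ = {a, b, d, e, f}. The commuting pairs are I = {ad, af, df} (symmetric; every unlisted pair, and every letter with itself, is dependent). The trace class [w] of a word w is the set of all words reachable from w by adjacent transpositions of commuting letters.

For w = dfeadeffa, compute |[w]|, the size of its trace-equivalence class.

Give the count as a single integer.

piece 0:d — minimal
piece 1:f — minimal
piece 2:e rests on {0:d, 1:f}
piece 3:a rests on {2:e}
piece 4:d rests on {2:e}
piece 5:e rests on {3:a, 4:d}
piece 6:f rests on {5:e}
piece 7:f rests on {6:f}
piece 8:a rests on {5:e}
minimal pieces: {0:d, 1:f}
ways to finish when only these pieces remain (= sum over removing one remaining piece with nothing left below it):
  1 left: {7}→1  {8}→1
  2 left: {6,7}→1  {7,8}→2
  3 left: {6,7,8}→3
  4 left: {5,6,7,8}→3
  5 left: {3,5,6,7,8}→3  {4,5,6,7,8}→3
  6 left: {3,4,5,6,7,8}→6
  7 left: {2,3,4,5,6,7,8}→6
  placing 0:d first → 6 extensions
  placing 1:f first → 6 extensions
total linear extensions = 12

12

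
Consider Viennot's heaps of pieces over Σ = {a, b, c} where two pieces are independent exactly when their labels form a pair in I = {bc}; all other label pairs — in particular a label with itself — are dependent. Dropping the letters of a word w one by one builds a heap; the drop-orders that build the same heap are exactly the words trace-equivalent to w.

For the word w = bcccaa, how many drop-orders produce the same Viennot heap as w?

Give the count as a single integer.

4

piece 0:b — minimal
piece 1:c — minimal
piece 2:c rests on {1:c}
piece 3:c rests on {2:c}
piece 4:a rests on {0:b, 3:c}
piece 5:a rests on {4:a}
minimal pieces: {0:b, 1:c}
ways to finish when only these pieces remain (= sum over removing one remaining piece with nothing left below it):
  1 left: {5}→1
  2 left: {4,5}→1
  3 left: {0,4,5}→1  {3,4,5}→1
  4 left: {0,3,4,5}→2  {2,3,4,5}→1
  placing 0:b first → 1 extensions
  placing 1:c first → 3 extensions
total linear extensions = 4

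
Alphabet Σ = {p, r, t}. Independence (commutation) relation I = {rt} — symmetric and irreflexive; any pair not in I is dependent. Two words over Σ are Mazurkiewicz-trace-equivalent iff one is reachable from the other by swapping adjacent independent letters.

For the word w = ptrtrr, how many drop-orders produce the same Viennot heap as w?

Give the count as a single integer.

10

0(p) covers ∅
1(t) covers 0:p
2(r) covers 0:p
3(t) covers 1:t
4(r) covers 2:r
5(r) covers 4:r
floor of heap: 0:p
completions by unplaced set U, small U first (add the entries for U minus each lowest piece of U):
  |U|=1: {3}:1  {5}:1
  |U|=2: {1,3}:1  {3,5}:2  {4,5}:1
  |U|=3: {1,3,5}:3  {2,4,5}:1  {3,4,5}:3
  |U|=4: {1,3,4,5}:6  {2,3,4,5}:4
  start at 0(p): 10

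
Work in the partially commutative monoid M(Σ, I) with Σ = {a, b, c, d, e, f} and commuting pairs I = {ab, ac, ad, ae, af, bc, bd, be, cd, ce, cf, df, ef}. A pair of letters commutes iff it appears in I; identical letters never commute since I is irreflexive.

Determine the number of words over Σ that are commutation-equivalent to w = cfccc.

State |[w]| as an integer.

#0=c has no predecessor
#1=f has no predecessor
#2=c depends on [0:c]
#3=c depends on [2:c]
#4=c depends on [3:c]
sources: [0:c, 1:f]
N(rest) = Σ N(rest − s) over sources s of rest; N(one piece) = 1:
  size 1 → [1]=1  [4]=1
  size 2 → [1,4]=2  [3,4]=1
  size 3 → [1,3,4]=3  [2,3,4]=1
  first=0(c) contributes 4
  first=1(f) contributes 1
|[w]| = 5

5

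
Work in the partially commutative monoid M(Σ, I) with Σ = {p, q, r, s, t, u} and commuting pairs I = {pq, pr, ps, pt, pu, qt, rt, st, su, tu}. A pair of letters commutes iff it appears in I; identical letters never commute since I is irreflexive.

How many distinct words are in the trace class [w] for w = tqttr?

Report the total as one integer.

10

drop 0:t onto floor
drop 1:q onto floor
drop 2:t onto {0:t}
drop 3:t onto {2:t}
drop 4:r onto {1:q}
ground layer = {0:t, 1:q}
drop-orders for the pieces not yet dropped (sum over which currently-grounded one goes next):
  1 to go: {3} 1  {4} 1
  2 to go: {1,4} 1  {2,3} 1  {3,4} 2
  3 to go: {0,2,3} 1  {1,3,4} 3  {2,3,4} 3
  if 0:t drops first: 6 orders
  if 1:q drops first: 4 orders
heap linearizations: 10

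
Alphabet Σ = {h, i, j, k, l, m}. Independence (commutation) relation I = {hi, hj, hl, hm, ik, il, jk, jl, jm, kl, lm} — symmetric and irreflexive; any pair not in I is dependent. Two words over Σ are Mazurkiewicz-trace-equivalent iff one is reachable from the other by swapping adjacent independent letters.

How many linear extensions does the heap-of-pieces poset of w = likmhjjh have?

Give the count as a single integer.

720

drop 0:l onto floor
drop 1:i onto floor
drop 2:k onto floor
drop 3:m onto {1:i, 2:k}
drop 4:h onto {2:k}
drop 5:j onto {1:i}
drop 6:j onto {5:j}
drop 7:h onto {4:h}
ground layer = {0:l, 1:i, 2:k}
drop-orders for the pieces not yet dropped (sum over which currently-grounded one goes next):
  1 to go: {0} 1  {3} 1  {6} 1  {7} 1
  2 to go: {0,3} 2  {0,6} 2  {0,7} 2  {3,6} 2  {3,7} 2  {4,7} 1  {5,6} 1  {6,7} 2
  3 to go: {0,3,6} 6  {0,3,7} 6  {0,4,7} 3  {0,5,6} 3  {0,6,7} 6  {3,4,7} 3  {3,5,6} 3  {3,6,7} 6  {4,6,7} 3  {5,6,7} 3
  4 to go: {0,3,4,7} 12  {0,3,5,6} 12  {0,3,6,7} 24  {0,4,6,7} 12  {0,5,6,7} 12  {1,3,5,6} 3  {2,3,4,7} 3  {3,4,6,7} 12  {3,5,6,7} 12  {4,5,6,7} 6
  5 to go: {0,1,3,5,6} 15  {0,2,3,4,7} 15  {0,3,4,6,7} 60  {0,3,5,6,7} 60  {0,4,5,6,7} 30  {1,3,5,6,7} 15  {2,3,4,6,7} 15  {3,4,5,6,7} 30
  6 to go: {0,1,3,5,6,7} 90  {0,2,3,4,6,7} 90  {0,3,4,5,6,7} 180  {1,3,4,5,6,7} 45  {2,3,4,5,6,7} 45
  if 0:l drops first: 90 orders
  if 1:i drops first: 315 orders
  if 2:k drops first: 315 orders
heap linearizations: 720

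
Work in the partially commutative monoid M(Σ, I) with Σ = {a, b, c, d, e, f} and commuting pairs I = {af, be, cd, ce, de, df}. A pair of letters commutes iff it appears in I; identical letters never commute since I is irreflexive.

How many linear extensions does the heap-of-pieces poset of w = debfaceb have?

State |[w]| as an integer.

18

drop 0:d onto floor
drop 1:e onto floor
drop 2:b onto {0:d}
drop 3:f onto {1:e, 2:b}
drop 4:a onto {1:e, 2:b}
drop 5:c onto {3:f, 4:a}
drop 6:e onto {3:f, 4:a}
drop 7:b onto {5:c}
ground layer = {0:d, 1:e}
drop-orders for the pieces not yet dropped (sum over which currently-grounded one goes next):
  1 to go: {6} 1  {7} 1
  2 to go: {5,7} 1  {6,7} 2
  3 to go: {5,6,7} 3
  4 to go: {3,5,6,7} 3  {4,5,6,7} 3
  5 to go: {3,4,5,6,7} 6
  6 to go: {1,3,4,5,6,7} 6  {2,3,4,5,6,7} 6
  if 0:d drops first: 12 orders
  if 1:e drops first: 6 orders
heap linearizations: 18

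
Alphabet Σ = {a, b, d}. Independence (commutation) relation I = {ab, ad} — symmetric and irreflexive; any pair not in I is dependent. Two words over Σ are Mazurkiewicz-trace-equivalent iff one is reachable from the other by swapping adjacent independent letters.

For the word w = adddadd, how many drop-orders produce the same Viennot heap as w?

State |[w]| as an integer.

0(a) covers ∅
1(d) covers ∅
2(d) covers 1:d
3(d) covers 2:d
4(a) covers 0:a
5(d) covers 3:d
6(d) covers 5:d
floor of heap: 0:a, 1:d
completions by unplaced set U, small U first (add the entries for U minus each lowest piece of U):
  |U|=1: {4}:1  {6}:1
  |U|=2: {0,4}:1  {4,6}:2  {5,6}:1
  |U|=3: {0,4,6}:3  {3,5,6}:1  {4,5,6}:3
  |U|=4: {0,4,5,6}:6  {2,3,5,6}:1  {3,4,5,6}:4
  |U|=5: {0,3,4,5,6}:10  {1,2,3,5,6}:1  {2,3,4,5,6}:5
  start at 0(a): 6
  start at 1(d): 15
sum over floor = 21

21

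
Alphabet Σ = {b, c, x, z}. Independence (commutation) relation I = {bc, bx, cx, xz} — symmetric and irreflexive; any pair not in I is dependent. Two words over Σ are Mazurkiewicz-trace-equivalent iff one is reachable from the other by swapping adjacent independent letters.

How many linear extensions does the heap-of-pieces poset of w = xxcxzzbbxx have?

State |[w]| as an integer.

252

drop 0:x onto floor
drop 1:x onto {0:x}
drop 2:c onto floor
drop 3:x onto {1:x}
drop 4:z onto {2:c}
drop 5:z onto {4:z}
drop 6:b onto {5:z}
drop 7:b onto {6:b}
drop 8:x onto {3:x}
drop 9:x onto {8:x}
ground layer = {0:x, 2:c}
drop-orders for the pieces not yet dropped (sum over which currently-grounded one goes next):
  1 to go: {7} 1  {9} 1
  2 to go: {6,7} 1  {7,9} 2  {8,9} 1
  3 to go: {3,8,9} 1  {5,6,7} 1  {6,7,9} 3  {7,8,9} 3
  4 to go: {1,3,8,9} 1  {3,7,8,9} 4  {4,5,6,7} 1  {5,6,7,9} 4  {6,7,8,9} 6
  5 to go: {0,1,3,8,9} 1  {1,3,7,8,9} 5  {2,4,5,6,7} 1  {3,6,7,8,9} 10  {4,5,6,7,9} 5  {5,6,7,8,9} 10
  6 to go: {0,1,3,7,8,9} 6  {1,3,6,7,8,9} 15  {2,4,5,6,7,9} 6  {3,5,6,7,8,9} 20  {4,5,6,7,8,9} 15
  7 to go: {0,1,3,6,7,8,9} 21  {1,3,5,6,7,8,9} 35  {2,4,5,6,7,8,9} 21  {3,4,5,6,7,8,9} 35
  8 to go: {0,1,3,5,6,7,8,9} 56  {1,3,4,5,6,7,8,9} 70  {2,3,4,5,6,7,8,9} 56
  if 0:x drops first: 126 orders
  if 2:c drops first: 126 orders
heap linearizations: 252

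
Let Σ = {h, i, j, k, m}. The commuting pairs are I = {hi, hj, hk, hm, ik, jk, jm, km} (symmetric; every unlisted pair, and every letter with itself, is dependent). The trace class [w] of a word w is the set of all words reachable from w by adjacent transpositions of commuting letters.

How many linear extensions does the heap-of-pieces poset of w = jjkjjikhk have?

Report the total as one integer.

#0=j has no predecessor
#1=j depends on [0:j]
#2=k has no predecessor
#3=j depends on [1:j]
#4=j depends on [3:j]
#5=i depends on [4:j]
#6=k depends on [2:k]
#7=h has no predecessor
#8=k depends on [6:k]
sources: [0:j, 2:k, 7:h]
N(rest) = Σ N(rest − s) over sources s of rest; N(one piece) = 1:
  size 1 → [5]=1  [7]=1  [8]=1
  size 2 → [4,5]=1  [5,7]=2  [5,8]=2  [6,8]=1  [7,8]=2
  size 3 → [2,6,8]=1  [3,4,5]=1  [4,5,7]=3  [4,5,8]=3  [5,6,8]=3  [5,7,8]=6  [6,7,8]=3
  size 4 → [1,3,4,5]=1  [2,5,6,8]=4  [2,6,7,8]=4  [3,4,5,7]=4  [3,4,5,8]=4  [4,5,6,8]=6  [4,5,7,8]=12  [5,6,7,8]=12
  size 5 → [0,1,3,4,5]=1  [1,3,4,5,7]=5  [1,3,4,5,8]=5  [2,4,5,6,8]=10  [2,5,6,7,8]=20  [3,4,5,6,8]=10  [3,4,5,7,8]=20  [4,5,6,7,8]=30
  size 6 → [0,1,3,4,5,7]=6  [0,1,3,4,5,8]=6  [1,3,4,5,6,8]=15  [1,3,4,5,7,8]=30  [2,3,4,5,6,8]=20  [2,4,5,6,7,8]=60  [3,4,5,6,7,8]=60
  size 7 → [0,1,3,4,5,6,8]=21  [0,1,3,4,5,7,8]=42  [1,2,3,4,5,6,8]=35  [1,3,4,5,6,7,8]=105  [2,3,4,5,6,7,8]=140
  first=0(j) contributes 280
  first=2(k) contributes 168
  first=7(h) contributes 56
|[w]| = 504

504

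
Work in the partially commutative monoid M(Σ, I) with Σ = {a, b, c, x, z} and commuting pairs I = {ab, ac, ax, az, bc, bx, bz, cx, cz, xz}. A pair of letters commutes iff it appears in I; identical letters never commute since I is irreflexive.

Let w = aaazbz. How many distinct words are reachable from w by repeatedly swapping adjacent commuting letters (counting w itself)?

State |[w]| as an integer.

0(a) covers ∅
1(a) covers 0:a
2(a) covers 1:a
3(z) covers ∅
4(b) covers ∅
5(z) covers 3:z
floor of heap: 0:a, 3:z, 4:b
completions by unplaced set U, small U first (add the entries for U minus each lowest piece of U):
  |U|=1: {2}:1  {4}:1  {5}:1
  |U|=2: {1,2}:1  {2,4}:2  {2,5}:2  {3,5}:1  {4,5}:2
  |U|=3: {0,1,2}:1  {1,2,4}:3  {1,2,5}:3  {2,3,5}:3  {2,4,5}:6  {3,4,5}:3
  |U|=4: {0,1,2,4}:4  {0,1,2,5}:4  {1,2,3,5}:6  {1,2,4,5}:12  {2,3,4,5}:12
  start at 0(a): 30
  start at 3(z): 20
  start at 4(b): 10
sum over floor = 60

60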